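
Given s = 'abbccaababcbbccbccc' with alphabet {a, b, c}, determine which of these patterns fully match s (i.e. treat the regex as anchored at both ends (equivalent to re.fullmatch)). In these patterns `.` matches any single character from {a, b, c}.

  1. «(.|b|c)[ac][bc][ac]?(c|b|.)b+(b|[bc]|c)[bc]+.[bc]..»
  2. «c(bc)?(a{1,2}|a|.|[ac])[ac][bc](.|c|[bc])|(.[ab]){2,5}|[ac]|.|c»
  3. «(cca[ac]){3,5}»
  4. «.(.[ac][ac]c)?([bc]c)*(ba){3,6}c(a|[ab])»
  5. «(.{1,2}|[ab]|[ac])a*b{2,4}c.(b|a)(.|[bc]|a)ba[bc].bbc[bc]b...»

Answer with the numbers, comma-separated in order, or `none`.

5

1 → no match
2 → no match
3 → no match — must start with 'cca'
4 → no match
5 → match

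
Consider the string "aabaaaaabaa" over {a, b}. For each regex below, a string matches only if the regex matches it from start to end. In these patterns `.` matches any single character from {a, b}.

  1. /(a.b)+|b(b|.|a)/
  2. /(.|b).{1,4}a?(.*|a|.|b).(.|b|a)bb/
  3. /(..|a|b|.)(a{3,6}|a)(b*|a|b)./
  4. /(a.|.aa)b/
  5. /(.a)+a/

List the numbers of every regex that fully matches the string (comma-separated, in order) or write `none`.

1 → no match
2 → no match — must end with "bb"
3 → no match
4 → no match — must end with "b"
5 → match

5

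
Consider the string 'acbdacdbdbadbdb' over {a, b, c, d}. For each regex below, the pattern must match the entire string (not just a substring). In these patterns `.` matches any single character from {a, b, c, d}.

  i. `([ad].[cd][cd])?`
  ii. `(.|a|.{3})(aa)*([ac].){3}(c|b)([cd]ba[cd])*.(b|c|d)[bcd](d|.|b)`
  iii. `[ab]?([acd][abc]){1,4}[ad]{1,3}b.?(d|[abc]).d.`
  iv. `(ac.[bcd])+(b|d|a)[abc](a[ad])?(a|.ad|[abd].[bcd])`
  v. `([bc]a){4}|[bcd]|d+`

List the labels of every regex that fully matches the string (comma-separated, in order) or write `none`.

i → no match
ii → no match
iii → no match
iv → match
v → no match

iv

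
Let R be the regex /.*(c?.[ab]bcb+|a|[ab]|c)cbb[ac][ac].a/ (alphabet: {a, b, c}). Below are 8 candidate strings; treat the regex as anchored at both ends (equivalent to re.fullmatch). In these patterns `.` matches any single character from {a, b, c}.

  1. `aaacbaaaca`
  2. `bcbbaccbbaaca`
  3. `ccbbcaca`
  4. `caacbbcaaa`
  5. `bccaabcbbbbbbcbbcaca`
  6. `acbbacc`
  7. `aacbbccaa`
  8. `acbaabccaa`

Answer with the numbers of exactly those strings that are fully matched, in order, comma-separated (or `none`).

2, 3, 4, 5, 7

1 → no match
2 → match
3 → match
4 → match
5 → match
6 → no match — must end with `a`
7 → match
8 → no match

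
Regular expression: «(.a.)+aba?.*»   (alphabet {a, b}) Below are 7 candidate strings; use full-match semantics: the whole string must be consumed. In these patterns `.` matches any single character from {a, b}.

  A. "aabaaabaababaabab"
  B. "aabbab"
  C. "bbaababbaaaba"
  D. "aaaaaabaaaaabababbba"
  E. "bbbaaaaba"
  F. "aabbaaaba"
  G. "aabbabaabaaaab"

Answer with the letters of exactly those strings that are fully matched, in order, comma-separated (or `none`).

A → match
B → no match
C → no match
D → match
E → no match
F → match
G → match

A, D, F, G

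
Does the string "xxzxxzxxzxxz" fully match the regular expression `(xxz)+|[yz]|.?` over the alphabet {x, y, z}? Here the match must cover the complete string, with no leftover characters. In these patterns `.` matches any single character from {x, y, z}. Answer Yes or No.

Yes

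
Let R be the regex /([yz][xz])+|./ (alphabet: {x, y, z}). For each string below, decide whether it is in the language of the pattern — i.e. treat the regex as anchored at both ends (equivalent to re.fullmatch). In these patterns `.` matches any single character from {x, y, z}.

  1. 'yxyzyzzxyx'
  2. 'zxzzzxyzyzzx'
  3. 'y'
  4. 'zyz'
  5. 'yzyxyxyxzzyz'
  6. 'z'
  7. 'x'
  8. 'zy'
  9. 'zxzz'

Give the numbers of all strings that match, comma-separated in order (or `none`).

1 → match
2 → match
3 → match
4 → no match
5 → match
6 → match
7 → match
8 → no match
9 → match

1, 2, 3, 5, 6, 7, 9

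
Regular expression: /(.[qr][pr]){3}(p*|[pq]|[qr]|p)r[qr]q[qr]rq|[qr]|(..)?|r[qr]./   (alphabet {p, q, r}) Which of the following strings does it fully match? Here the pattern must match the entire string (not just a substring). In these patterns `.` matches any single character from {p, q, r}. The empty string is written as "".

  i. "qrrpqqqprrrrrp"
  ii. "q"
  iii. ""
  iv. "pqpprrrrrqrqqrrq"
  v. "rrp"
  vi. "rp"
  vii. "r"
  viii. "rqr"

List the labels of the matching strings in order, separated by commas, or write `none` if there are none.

ii, iii, iv, v, vi, vii, viii

i → no match
ii. "q" → match
iii. "" → match
iv → match
v. "rrp" → match
vi. "rp" → match
vii. "r" → match
viii. "rqr" → match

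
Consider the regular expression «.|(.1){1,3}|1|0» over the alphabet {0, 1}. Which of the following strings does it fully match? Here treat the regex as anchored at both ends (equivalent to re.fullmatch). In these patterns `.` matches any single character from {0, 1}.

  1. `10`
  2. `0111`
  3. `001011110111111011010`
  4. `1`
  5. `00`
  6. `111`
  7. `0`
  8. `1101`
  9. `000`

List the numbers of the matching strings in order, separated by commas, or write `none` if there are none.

2, 4, 7, 8

1. `10` → no match
2. `0111` → match
3 → no match
4. `1` → match
5. `00` → no match
6. `111` → no match
7. `0` → match
8. `1101` → match
9. `000` → no match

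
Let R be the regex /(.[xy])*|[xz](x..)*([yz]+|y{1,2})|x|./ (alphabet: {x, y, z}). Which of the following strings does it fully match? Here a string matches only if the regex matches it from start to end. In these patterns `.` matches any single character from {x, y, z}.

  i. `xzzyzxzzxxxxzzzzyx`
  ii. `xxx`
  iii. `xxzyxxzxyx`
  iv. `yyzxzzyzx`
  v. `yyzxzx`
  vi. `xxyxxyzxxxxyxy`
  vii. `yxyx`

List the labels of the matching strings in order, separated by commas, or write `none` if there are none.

i → no match
ii → no match
iii → match
iv → no match
v → match
vi → match
vii → match

iii, v, vi, vii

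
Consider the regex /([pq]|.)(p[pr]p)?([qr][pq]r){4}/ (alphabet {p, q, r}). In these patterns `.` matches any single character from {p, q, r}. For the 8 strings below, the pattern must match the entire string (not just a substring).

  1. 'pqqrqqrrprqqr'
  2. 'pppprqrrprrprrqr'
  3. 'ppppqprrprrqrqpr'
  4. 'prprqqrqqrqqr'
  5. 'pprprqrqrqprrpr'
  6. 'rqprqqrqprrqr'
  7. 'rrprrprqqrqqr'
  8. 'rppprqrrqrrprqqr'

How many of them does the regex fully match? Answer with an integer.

7

1 → match
2 → match
3 → match
4 → match
5 → no match
6 → match
7 → match
8 → match
Total matched: 7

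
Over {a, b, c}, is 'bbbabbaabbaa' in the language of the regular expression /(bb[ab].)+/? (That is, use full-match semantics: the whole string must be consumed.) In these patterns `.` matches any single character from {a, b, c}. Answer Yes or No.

Yes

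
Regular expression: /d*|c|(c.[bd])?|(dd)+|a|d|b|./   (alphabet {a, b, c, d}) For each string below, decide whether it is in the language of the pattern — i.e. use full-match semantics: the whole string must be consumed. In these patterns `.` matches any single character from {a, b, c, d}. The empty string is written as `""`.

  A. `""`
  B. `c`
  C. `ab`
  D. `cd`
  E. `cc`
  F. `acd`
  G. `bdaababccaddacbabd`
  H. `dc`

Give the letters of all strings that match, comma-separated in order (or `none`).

A → match
B → match
C → no match
D → no match
E → no match
F → no match
G → no match
H → no match

A, B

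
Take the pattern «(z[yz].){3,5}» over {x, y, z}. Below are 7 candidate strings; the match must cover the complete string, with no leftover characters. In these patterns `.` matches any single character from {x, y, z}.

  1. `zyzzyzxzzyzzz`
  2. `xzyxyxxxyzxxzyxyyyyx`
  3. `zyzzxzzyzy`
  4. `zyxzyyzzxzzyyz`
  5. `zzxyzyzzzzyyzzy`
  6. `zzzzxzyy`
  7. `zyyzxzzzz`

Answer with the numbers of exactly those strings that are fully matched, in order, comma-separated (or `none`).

1 → no match
2 → no match — must start with `z`
3 → no match
4 → no match
5 → no match
6 → no match
7 → no match

none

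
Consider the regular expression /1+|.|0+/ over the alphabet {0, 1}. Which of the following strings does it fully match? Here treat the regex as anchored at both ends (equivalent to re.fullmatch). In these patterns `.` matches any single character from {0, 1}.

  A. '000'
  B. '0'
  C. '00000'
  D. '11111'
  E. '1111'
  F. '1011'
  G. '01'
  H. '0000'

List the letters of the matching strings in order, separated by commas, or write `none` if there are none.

A → match
B → match
C → match
D → match
E → match
F → no match
G → no match
H → match

A, B, C, D, E, H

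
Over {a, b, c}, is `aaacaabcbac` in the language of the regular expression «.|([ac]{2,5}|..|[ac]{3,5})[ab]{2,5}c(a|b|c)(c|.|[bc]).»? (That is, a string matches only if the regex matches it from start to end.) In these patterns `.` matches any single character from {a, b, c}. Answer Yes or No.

Yes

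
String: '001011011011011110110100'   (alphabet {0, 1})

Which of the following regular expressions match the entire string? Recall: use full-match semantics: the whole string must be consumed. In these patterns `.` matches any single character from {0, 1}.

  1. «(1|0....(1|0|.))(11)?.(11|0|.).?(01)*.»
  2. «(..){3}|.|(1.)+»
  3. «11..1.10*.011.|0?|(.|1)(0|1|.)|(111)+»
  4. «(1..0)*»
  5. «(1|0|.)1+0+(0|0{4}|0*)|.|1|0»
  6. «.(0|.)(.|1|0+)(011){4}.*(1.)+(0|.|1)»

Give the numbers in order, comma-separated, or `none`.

6

1 → no match
2 → no match
3 → no match
4 → no match
5 → no match
6 → match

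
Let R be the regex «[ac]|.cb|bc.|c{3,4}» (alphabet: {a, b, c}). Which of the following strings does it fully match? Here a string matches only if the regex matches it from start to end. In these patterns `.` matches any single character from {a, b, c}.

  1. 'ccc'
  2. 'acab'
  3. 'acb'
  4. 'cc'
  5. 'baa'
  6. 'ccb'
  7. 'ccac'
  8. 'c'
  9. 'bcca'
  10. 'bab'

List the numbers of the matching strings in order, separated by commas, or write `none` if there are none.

1, 3, 6, 8

1 → match
2 → no match
3 → match
4 → no match
5 → no match
6 → match
7 → no match
8 → match
9 → no match
10 → no match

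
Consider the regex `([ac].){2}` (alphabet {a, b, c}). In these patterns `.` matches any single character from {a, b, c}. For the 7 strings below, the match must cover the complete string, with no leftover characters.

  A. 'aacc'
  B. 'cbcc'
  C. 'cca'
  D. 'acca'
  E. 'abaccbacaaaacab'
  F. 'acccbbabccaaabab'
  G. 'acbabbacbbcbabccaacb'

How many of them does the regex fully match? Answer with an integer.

A. 'aacc' → match
B. 'cbcc' → match
C. 'cca' → no match
D. 'acca' → match
E → no match
F → no match
G → no match
Total matched: 3

3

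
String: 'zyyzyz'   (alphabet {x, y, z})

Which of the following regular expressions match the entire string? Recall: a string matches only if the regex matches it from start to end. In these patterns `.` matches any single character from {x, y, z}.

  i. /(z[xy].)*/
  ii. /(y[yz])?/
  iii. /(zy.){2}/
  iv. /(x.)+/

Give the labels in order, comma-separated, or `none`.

i → match
ii → no match
iii → match
iv → no match — must start with 'x'

i, iii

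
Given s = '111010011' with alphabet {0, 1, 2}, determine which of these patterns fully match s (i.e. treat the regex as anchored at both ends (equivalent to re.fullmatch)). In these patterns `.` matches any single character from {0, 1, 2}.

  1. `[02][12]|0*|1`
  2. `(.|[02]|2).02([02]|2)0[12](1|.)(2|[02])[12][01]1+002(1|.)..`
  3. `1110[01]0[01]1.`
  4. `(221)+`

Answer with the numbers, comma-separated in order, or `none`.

3

1 → no match
2 → no match
3 → match
4 → no match — must start with '221'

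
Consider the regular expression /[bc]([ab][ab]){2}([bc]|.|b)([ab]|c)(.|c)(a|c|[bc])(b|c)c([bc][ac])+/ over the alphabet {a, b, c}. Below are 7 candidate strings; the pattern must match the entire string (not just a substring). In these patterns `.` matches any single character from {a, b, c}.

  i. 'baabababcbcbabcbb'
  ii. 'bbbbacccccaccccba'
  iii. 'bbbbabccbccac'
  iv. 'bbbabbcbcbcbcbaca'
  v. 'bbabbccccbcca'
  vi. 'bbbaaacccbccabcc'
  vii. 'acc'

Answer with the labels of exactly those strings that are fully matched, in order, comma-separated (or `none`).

i → no match
ii → no match
iii → no match
iv → match
v → match
vi → no match
vii → no match

iv, v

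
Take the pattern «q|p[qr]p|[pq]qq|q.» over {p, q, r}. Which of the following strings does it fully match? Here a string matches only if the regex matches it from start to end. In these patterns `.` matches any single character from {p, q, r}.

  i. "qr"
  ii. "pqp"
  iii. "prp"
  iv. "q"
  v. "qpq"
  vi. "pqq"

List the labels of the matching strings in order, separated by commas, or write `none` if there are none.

i, ii, iii, iv, vi

i → match
ii → match
iii → match
iv → match
v → no match
vi → match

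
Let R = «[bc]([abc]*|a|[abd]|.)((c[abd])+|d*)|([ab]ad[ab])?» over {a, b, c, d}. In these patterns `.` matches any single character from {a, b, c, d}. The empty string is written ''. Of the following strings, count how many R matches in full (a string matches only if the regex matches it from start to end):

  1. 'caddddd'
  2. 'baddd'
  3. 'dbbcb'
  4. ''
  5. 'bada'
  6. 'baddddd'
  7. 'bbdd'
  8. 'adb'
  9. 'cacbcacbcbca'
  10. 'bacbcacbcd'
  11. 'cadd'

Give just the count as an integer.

9

1 → match
2 → match
3 → no match
4 → match
5 → match
6 → match
7 → match
8 → no match
9 → match
10 → match
11 → match
Total matched: 9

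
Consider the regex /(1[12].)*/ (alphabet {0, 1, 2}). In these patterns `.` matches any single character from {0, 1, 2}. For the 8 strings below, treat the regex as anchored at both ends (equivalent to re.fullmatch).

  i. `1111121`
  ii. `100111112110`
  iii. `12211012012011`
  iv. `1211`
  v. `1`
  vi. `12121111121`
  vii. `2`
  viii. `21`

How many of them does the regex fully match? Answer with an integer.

0

i → no match
ii → no match
iii → no match
iv → no match
v → no match
vi → no match
vii → no match
viii → no match
Total matched: 0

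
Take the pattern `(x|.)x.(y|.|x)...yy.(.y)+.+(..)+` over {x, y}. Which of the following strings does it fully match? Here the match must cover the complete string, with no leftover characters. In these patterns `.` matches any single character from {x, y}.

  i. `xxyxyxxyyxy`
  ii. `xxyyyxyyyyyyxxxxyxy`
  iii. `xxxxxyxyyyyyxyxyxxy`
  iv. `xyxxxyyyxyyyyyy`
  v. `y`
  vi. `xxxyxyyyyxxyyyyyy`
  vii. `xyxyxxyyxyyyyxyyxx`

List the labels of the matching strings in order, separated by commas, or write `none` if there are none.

ii, iii, vi

i → no match
ii → match
iii → match
iv → no match
v → no match
vi → match
vii → no match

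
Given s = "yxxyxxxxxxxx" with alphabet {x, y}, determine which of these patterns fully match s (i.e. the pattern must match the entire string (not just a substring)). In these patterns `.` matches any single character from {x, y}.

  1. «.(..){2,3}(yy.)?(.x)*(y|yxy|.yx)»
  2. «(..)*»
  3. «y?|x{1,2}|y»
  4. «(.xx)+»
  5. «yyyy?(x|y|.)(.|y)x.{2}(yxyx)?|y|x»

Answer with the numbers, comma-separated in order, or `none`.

2, 4

1 → no match
2 → match
3 → no match
4 → match
5 → no match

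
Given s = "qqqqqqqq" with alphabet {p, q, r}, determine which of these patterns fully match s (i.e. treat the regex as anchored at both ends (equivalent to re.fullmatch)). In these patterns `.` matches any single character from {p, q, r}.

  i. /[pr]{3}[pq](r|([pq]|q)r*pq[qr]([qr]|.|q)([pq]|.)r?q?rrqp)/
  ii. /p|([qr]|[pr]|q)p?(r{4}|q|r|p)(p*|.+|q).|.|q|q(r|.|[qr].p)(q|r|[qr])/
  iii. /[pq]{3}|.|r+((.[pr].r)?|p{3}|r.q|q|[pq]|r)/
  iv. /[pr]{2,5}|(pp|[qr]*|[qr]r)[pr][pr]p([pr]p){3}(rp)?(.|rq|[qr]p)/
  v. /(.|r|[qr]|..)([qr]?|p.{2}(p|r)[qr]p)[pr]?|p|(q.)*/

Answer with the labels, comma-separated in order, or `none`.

i → no match
ii → match
iii → no match
iv → no match
v → match

ii, v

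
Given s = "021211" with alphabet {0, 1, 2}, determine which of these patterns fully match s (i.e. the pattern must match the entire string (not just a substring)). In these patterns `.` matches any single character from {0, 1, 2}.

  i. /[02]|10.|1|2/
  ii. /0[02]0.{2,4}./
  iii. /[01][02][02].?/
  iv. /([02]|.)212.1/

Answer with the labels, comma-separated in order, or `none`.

iv

i → no match
ii → no match
iii → no match
iv → match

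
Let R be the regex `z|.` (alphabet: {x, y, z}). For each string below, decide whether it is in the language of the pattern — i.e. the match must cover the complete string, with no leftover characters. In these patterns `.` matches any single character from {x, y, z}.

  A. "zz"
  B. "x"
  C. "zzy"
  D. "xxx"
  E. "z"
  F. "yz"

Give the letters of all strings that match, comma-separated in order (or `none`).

B, E

A → no match
B → match
C → no match
D → no match
E → match
F → no match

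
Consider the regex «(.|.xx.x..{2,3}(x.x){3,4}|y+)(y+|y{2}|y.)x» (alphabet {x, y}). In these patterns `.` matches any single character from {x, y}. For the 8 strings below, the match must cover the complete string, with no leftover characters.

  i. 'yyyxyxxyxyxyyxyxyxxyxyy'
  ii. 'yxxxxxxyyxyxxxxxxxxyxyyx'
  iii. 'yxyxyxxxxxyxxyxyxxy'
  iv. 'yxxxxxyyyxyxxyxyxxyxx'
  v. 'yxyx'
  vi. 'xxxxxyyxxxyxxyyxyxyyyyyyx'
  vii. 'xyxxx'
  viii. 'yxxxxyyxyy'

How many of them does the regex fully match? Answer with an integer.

i → no match — must end with 'x'
ii → match
iii → no match — must end with 'x'
iv → no match
v → no match
vi → no match
vii → no match
viii → no match — must end with 'x'
Total matched: 1

1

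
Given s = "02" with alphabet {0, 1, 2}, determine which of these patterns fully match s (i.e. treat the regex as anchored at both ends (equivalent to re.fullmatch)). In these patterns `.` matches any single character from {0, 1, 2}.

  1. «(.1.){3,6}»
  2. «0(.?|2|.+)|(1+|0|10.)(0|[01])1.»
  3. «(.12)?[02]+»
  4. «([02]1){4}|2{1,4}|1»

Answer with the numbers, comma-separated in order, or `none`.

2, 3

1 → no match
2 → match
3 → match
4 → no match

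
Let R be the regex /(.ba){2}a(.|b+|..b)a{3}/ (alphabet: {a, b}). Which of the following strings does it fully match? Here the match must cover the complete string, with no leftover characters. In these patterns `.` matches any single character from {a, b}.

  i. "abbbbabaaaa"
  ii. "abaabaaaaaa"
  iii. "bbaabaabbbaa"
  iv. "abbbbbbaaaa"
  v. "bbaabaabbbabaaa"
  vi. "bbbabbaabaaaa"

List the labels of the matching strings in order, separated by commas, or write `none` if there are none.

i → no match
ii → match
iii → no match
iv → no match
v → no match
vi → no match

ii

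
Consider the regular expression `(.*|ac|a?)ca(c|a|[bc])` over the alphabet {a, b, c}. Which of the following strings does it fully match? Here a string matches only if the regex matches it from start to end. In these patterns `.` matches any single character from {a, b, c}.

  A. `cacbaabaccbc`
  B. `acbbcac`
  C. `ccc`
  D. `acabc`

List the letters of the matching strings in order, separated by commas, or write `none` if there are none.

B

A → no match
B → match
C → no match
D → no match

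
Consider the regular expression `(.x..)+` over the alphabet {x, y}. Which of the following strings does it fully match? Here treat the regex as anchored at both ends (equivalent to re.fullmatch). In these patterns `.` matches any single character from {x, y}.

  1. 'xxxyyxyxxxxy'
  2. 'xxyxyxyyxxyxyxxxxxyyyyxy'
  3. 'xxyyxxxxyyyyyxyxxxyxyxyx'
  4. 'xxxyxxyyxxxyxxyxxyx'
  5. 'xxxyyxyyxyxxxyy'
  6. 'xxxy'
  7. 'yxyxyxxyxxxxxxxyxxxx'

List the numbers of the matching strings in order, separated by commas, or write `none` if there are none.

1, 6, 7

1 → match
2 → no match
3 → no match
4 → no match
5 → no match
6 → match
7 → match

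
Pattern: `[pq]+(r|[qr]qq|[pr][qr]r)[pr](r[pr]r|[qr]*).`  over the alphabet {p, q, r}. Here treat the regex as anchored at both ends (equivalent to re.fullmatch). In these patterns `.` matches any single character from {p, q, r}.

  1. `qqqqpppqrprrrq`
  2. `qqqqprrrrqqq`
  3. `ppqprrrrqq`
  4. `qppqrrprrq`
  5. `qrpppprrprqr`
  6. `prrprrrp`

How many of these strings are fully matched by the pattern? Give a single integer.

1 → match
2 → match
3 → match
4 → no match
5 → no match
6 → no match
Total matched: 3

3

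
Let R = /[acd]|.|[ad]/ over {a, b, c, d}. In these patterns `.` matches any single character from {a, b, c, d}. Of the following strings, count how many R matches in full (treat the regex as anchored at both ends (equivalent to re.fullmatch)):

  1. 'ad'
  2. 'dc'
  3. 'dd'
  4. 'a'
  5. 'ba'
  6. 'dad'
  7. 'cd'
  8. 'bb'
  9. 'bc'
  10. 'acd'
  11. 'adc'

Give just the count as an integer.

1

1 → no match
2 → no match
3 → no match
4 → match
5 → no match
6 → no match
7 → no match
8 → no match
9 → no match
10 → no match
11 → no match
Total matched: 1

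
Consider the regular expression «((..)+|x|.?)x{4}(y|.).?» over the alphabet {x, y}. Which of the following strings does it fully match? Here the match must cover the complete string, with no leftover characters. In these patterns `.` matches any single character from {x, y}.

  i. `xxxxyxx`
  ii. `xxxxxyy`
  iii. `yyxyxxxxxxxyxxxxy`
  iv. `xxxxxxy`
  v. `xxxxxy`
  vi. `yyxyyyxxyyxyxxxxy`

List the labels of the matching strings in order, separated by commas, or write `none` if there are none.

ii, iii, iv, v, vi

i → no match
ii → match
iii → match
iv → match
v → match
vi → match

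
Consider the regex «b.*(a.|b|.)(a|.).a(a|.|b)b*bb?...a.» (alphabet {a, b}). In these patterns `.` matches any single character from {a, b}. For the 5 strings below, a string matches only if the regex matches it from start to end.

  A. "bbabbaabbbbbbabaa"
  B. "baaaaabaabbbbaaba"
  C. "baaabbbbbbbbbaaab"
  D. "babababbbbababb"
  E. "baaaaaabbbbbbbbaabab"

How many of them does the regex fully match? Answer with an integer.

2

A → match
B → no match
C → no match
D → no match
E → match
Total matched: 2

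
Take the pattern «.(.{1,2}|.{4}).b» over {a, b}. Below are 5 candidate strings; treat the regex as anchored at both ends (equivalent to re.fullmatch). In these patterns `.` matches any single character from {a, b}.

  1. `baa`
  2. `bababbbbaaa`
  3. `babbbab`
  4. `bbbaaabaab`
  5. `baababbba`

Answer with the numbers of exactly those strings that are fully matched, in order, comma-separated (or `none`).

1. `baa` → no match — must end with `b`
2. `bababbbbaaa` → no match — must end with `b`
3. `babbbab` → match
4. `bbbaaabaab` → no match
5. `baababbba` → no match — must end with `b`

3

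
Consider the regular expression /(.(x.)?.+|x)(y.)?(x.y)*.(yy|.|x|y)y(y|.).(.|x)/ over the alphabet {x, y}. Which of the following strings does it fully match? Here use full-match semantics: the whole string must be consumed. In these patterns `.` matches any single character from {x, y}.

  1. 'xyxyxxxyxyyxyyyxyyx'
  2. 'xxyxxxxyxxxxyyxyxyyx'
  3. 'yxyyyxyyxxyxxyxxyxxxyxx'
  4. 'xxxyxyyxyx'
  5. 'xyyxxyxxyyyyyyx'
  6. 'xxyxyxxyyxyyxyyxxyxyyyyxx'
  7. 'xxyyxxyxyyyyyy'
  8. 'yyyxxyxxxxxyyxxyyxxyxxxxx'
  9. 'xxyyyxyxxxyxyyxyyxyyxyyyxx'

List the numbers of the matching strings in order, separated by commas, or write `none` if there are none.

1 → no match
2 → no match
3 → no match
4 → match
5 → match
6 → match
7 → match
8 → no match
9 → match

4, 5, 6, 7, 9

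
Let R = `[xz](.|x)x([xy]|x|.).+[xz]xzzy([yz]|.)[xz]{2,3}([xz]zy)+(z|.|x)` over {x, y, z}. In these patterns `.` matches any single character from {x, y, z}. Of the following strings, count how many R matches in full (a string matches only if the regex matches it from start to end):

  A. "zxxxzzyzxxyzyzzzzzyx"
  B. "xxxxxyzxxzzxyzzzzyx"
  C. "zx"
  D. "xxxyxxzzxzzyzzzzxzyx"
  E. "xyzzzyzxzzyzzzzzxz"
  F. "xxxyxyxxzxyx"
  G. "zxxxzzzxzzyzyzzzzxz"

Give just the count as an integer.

A → no match
B → no match
C → no match
D → match
E → no match
F → no match
G → no match
Total matched: 1

1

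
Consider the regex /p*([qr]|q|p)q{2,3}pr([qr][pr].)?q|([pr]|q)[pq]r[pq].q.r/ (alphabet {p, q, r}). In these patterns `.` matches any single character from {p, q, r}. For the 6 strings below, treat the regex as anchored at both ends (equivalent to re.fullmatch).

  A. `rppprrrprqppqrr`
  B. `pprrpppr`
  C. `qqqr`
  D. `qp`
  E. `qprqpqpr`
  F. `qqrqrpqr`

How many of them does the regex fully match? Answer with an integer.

1

A → no match
B. `pprrpppr` → no match
C. `qqqr` → no match
D. `qp` → no match
E. `qprqpqpr` → match
F. `qqrqrpqr` → no match
Total matched: 1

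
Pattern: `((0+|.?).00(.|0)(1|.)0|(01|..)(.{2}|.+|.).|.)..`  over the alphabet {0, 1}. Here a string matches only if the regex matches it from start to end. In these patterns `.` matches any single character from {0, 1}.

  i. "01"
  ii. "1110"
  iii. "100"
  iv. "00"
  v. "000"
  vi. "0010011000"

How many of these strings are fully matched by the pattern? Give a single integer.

i → no match
ii → no match
iii → match
iv → no match
v → match
vi → match
Total matched: 3

3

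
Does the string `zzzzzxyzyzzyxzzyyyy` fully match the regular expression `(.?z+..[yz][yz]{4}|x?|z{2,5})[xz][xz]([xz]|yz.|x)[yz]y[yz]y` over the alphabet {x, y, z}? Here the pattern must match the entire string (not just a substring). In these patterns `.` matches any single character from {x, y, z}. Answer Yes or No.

Yes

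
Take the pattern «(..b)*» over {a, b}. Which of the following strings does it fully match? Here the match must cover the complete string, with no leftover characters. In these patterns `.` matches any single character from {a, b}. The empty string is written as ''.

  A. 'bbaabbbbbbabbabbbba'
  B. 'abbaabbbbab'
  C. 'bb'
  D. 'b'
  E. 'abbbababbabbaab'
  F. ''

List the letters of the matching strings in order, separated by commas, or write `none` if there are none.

E, F

A → no match
B. 'abbaabbbbab' → no match
C. 'bb' → no match
D. 'b' → no match
E → match
F. '' → match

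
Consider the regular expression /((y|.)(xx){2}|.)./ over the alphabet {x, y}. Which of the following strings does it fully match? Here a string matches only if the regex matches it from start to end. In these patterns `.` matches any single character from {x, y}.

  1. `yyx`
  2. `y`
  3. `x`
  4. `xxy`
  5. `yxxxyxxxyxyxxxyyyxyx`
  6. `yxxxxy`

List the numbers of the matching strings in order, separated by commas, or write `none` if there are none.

1 → no match
2 → no match
3 → no match
4 → no match
5 → no match
6 → match

6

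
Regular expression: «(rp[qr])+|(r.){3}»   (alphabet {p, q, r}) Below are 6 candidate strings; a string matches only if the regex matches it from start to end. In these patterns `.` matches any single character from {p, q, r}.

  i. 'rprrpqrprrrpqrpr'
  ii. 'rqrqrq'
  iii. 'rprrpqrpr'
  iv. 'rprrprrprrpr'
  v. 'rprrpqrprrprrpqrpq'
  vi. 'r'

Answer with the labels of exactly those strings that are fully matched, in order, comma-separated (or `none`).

i → no match
ii → match
iii → match
iv → match
v → match
vi → no match

ii, iii, iv, v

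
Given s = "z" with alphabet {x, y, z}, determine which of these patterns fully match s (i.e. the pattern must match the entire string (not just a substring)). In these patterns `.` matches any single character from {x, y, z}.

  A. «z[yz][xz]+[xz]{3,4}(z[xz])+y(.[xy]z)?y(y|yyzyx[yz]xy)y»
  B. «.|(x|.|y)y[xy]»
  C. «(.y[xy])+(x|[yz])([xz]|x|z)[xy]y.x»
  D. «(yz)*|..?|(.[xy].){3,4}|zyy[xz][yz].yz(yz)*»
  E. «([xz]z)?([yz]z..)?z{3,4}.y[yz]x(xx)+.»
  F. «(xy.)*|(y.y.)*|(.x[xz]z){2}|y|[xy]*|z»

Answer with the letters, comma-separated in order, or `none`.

A → no match — must end with "y"
B → match
C → no match — must end with "x"
D → match
E → no match
F → match

B, D, F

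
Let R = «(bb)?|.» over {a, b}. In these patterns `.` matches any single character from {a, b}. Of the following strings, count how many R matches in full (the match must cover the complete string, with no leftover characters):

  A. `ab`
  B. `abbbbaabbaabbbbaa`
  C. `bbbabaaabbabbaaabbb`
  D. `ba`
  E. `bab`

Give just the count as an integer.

A → no match
B → no match
C → no match
D → no match
E → no match
Total matched: 0

0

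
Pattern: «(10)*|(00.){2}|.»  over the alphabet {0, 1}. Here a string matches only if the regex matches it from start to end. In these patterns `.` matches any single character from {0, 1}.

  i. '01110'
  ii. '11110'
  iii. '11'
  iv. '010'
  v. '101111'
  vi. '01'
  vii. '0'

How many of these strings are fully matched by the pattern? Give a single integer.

i → no match
ii → no match
iii → no match
iv → no match
v → no match
vi → no match
vii → match
Total matched: 1

1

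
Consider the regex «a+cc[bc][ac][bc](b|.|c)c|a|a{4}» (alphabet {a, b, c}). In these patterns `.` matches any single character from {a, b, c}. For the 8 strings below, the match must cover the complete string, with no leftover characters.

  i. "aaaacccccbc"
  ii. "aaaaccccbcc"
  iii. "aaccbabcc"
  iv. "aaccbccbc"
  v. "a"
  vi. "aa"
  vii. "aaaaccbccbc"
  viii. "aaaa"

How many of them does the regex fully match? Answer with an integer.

7

i. "aaaacccccbc" → match
ii. "aaaaccccbcc" → match
iii. "aaccbabcc" → match
iv. "aaccbccbc" → match
v. "a" → match
vi. "aa" → no match
vii. "aaaaccbccbc" → match
viii. "aaaa" → match
Total matched: 7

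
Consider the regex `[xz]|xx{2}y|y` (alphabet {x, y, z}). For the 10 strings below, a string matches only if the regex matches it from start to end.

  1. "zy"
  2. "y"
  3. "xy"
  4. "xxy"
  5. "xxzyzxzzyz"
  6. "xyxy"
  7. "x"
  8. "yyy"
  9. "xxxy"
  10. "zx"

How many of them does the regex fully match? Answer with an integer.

1 → no match
2 → match
3 → no match
4 → no match
5 → no match
6 → no match
7 → match
8 → no match
9 → match
10 → no match
Total matched: 3

3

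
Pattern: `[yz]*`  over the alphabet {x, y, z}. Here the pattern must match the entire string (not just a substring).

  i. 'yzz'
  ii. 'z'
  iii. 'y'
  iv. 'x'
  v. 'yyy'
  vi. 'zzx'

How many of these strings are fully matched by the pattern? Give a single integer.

i → match
ii → match
iii → match
iv → no match
v → match
vi → no match
Total matched: 4

4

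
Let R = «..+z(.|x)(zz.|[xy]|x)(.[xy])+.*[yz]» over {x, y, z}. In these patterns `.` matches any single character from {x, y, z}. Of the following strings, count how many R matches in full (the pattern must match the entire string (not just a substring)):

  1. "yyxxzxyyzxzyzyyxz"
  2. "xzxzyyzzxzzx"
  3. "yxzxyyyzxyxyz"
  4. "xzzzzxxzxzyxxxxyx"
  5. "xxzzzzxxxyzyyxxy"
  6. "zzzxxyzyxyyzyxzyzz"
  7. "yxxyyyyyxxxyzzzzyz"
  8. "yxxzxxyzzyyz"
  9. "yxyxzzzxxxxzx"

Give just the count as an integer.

1 → no match
2. "xzxzyyzzxzzx" → no match
3 → match
4 → no match
5 → match
6 → match
7 → no match
8. "yxxzxxyzzyyz" → no match
9 → no match
Total matched: 3

3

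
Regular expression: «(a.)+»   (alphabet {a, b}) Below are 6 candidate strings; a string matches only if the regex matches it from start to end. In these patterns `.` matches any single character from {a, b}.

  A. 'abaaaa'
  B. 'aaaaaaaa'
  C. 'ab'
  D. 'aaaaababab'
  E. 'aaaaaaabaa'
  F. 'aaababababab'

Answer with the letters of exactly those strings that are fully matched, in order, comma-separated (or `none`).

A → match
B → match
C → match
D → match
E → match
F → match

A, B, C, D, E, F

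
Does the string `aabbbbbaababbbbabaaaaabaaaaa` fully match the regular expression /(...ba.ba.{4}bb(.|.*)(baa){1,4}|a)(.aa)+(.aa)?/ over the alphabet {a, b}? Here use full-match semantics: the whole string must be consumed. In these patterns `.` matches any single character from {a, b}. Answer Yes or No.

No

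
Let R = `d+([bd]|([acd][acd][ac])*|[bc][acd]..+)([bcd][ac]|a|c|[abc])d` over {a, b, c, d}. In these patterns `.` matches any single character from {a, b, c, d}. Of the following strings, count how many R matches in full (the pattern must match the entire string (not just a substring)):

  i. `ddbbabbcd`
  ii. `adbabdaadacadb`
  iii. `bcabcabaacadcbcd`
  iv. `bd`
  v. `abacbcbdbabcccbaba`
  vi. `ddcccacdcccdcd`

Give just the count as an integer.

1

i → no match
ii → no match — must start with `d`
iii → no match — must start with `d`
iv → no match — must start with `d`
v → no match — must start with `d`
vi → match
Total matched: 1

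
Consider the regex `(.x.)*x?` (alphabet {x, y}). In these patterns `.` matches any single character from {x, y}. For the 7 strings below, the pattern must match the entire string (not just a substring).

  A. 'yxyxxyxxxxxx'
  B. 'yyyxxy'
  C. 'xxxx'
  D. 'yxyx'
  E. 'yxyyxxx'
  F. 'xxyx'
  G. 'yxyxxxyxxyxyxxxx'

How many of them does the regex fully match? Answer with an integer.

6

A. 'yxyxxyxxxxxx' → match
B. 'yyyxxy' → no match
C. 'xxxx' → match
D. 'yxyx' → match
E. 'yxyyxxx' → match
F. 'xxyx' → match
G → match
Total matched: 6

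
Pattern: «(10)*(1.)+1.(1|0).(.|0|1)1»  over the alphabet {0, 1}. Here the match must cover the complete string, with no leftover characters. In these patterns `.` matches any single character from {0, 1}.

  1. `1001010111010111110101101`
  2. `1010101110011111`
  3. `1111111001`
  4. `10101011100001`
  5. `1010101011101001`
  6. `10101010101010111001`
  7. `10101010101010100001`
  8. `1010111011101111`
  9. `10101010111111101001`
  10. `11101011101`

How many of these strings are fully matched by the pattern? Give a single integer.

1 → no match
2 → no match
3. `1111111001` → match
4 → match
5 → match
6 → match
7 → match
8 → match
9 → match
10. `11101011101` → no match
Total matched: 7

7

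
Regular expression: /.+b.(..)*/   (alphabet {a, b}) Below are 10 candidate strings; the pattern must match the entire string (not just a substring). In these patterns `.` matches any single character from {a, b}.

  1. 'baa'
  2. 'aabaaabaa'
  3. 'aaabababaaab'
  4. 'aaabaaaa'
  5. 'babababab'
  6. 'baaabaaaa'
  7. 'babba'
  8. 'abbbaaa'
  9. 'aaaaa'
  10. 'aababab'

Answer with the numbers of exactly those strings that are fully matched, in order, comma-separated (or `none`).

7, 8

1 → no match
2 → no match
3 → no match
4 → no match
5 → no match
6 → no match
7 → match
8 → match
9 → no match
10 → no match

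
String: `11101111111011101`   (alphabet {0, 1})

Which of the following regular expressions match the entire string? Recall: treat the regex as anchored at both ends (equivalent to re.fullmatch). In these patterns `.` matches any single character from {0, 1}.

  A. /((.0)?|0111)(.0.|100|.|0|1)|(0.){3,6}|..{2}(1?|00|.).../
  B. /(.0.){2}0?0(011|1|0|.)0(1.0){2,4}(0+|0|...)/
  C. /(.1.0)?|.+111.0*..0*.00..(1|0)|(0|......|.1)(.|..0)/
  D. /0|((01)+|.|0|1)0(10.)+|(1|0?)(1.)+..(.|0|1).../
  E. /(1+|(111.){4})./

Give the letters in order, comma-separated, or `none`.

A → no match
B → no match
C → no match
D → no match
E → match

E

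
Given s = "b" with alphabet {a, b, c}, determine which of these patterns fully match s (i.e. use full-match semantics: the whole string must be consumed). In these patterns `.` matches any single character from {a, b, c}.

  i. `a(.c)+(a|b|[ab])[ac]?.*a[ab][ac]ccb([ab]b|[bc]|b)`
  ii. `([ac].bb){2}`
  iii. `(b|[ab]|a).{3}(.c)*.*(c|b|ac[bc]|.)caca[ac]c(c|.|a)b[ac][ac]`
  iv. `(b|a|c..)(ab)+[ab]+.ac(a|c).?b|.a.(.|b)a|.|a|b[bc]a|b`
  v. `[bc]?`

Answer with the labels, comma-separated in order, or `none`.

iv, v

i → no match — must start with "a"
ii → no match — must end with "bb"
iii → no match
iv → match
v → match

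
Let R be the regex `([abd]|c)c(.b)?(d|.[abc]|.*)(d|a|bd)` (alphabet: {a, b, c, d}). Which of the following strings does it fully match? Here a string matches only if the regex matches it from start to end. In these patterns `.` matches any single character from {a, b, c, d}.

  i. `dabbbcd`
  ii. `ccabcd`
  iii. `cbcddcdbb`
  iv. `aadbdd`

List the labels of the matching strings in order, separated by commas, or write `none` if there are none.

i. `dabbbcd` → no match
ii. `ccabcd` → match
iii. `cbcddcdbb` → no match
iv. `aadbdd` → no match

ii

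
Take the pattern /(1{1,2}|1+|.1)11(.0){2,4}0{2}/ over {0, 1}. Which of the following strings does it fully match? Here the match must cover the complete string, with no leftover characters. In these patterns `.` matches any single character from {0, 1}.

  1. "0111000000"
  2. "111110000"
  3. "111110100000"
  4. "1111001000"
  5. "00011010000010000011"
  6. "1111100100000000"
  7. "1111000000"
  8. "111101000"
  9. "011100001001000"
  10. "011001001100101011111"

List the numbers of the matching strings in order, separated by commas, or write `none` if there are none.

1, 3, 4, 7, 8

1 → match
2 → no match
3 → match
4 → match
5 → no match — must end with "0"
6 → no match
7 → match
8 → match
9 → no match
10 → no match — must end with "0"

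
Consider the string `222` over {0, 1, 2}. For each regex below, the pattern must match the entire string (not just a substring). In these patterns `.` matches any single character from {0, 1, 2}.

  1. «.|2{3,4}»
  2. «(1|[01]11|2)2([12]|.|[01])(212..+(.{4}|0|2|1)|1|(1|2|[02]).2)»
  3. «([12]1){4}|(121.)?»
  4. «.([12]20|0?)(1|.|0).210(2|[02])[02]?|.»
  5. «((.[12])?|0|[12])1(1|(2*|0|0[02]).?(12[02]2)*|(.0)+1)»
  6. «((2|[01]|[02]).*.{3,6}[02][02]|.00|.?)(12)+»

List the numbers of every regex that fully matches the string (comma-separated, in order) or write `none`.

1

1 → match
2 → no match
3 → no match
4 → no match
5 → no match
6 → no match — must end with `12`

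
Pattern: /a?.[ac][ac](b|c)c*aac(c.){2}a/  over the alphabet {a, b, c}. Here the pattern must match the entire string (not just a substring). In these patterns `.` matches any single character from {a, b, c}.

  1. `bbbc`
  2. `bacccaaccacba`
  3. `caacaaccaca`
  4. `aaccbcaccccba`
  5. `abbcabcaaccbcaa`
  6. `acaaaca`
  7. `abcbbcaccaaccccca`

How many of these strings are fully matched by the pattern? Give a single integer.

1

1. `bbbc` → no match — must end with `a`
2 → match
3. `caacaaccaca` → no match
4 → no match
5 → no match
6. `acaaaca` → no match
7 → no match
Total matched: 1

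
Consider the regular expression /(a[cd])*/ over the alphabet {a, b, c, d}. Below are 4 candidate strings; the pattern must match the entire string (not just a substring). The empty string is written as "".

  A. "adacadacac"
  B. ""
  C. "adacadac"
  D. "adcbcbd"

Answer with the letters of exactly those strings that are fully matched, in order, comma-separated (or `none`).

A, B, C

A → match
B → match
C → match
D → no match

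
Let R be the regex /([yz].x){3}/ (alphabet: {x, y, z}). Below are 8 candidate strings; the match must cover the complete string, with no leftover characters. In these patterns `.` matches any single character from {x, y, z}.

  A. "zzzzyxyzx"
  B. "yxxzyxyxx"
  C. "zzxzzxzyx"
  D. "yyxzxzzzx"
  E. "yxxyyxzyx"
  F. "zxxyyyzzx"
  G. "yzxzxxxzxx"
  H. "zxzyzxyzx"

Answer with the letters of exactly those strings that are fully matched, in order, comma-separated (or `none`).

A → no match
B → match
C → match
D → no match
E → match
F → no match
G → no match
H → no match

B, C, E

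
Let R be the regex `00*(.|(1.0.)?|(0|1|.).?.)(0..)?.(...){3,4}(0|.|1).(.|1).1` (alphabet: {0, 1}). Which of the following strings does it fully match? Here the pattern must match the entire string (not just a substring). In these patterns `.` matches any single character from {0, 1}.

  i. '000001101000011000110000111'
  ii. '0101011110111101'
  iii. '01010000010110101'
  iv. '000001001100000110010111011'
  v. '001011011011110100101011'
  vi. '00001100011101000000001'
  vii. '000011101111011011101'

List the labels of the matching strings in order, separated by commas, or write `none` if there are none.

i, ii, iii, iv, v, vi, vii

i → match
ii → match
iii → match
iv → match
v → match
vi → match
vii → match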